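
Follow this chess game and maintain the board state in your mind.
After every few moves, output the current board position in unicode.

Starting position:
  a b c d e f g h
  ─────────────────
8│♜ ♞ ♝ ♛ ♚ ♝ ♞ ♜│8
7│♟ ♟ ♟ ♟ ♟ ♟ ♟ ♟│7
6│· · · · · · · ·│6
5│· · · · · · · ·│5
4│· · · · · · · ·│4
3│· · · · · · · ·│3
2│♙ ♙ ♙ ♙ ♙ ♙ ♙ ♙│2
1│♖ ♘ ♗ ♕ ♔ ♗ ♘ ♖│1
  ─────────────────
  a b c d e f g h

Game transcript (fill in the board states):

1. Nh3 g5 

  a b c d e f g h
  ─────────────────
8│♜ ♞ ♝ ♛ ♚ ♝ ♞ ♜│8
7│♟ ♟ ♟ ♟ ♟ ♟ · ♟│7
6│· · · · · · · ·│6
5│· · · · · · ♟ ·│5
4│· · · · · · · ·│4
3│· · · · · · · ♘│3
2│♙ ♙ ♙ ♙ ♙ ♙ ♙ ♙│2
1│♖ ♘ ♗ ♕ ♔ ♗ · ♖│1
  ─────────────────
  a b c d e f g h

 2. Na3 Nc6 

  a b c d e f g h
  ─────────────────
8│♜ · ♝ ♛ ♚ ♝ ♞ ♜│8
7│♟ ♟ ♟ ♟ ♟ ♟ · ♟│7
6│· · ♞ · · · · ·│6
5│· · · · · · ♟ ·│5
4│· · · · · · · ·│4
3│♘ · · · · · · ♘│3
2│♙ ♙ ♙ ♙ ♙ ♙ ♙ ♙│2
1│♖ · ♗ ♕ ♔ ♗ · ♖│1
  ─────────────────
  a b c d e f g h

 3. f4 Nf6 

  a b c d e f g h
  ─────────────────
8│♜ · ♝ ♛ ♚ ♝ · ♜│8
7│♟ ♟ ♟ ♟ ♟ ♟ · ♟│7
6│· · ♞ · · ♞ · ·│6
5│· · · · · · ♟ ·│5
4│· · · · · ♙ · ·│4
3│♘ · · · · · · ♘│3
2│♙ ♙ ♙ ♙ ♙ · ♙ ♙│2
1│♖ · ♗ ♕ ♔ ♗ · ♖│1
  ─────────────────
  a b c d e f g h

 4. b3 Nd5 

  a b c d e f g h
  ─────────────────
8│♜ · ♝ ♛ ♚ ♝ · ♜│8
7│♟ ♟ ♟ ♟ ♟ ♟ · ♟│7
6│· · ♞ · · · · ·│6
5│· · · ♞ · · ♟ ·│5
4│· · · · · ♙ · ·│4
3│♘ ♙ · · · · · ♘│3
2│♙ · ♙ ♙ ♙ · ♙ ♙│2
1│♖ · ♗ ♕ ♔ ♗ · ♖│1
  ─────────────────
  a b c d e f g h

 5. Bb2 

  a b c d e f g h
  ─────────────────
8│♜ · ♝ ♛ ♚ ♝ · ♜│8
7│♟ ♟ ♟ ♟ ♟ ♟ · ♟│7
6│· · ♞ · · · · ·│6
5│· · · ♞ · · ♟ ·│5
4│· · · · · ♙ · ·│4
3│♘ ♙ · · · · · ♘│3
2│♙ ♗ ♙ ♙ ♙ · ♙ ♙│2
1│♖ · · ♕ ♔ ♗ · ♖│1
  ─────────────────
  a b c d e f g h


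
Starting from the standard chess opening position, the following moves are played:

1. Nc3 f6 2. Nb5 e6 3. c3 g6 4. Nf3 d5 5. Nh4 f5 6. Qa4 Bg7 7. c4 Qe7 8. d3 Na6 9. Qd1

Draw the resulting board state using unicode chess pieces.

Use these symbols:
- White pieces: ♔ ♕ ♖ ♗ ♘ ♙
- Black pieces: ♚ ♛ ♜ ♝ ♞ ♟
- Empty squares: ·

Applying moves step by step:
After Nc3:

♜ ♞ ♝ ♛ ♚ ♝ ♞ ♜
♟ ♟ ♟ ♟ ♟ ♟ ♟ ♟
· · · · · · · ·
· · · · · · · ·
· · · · · · · ·
· · ♘ · · · · ·
♙ ♙ ♙ ♙ ♙ ♙ ♙ ♙
♖ · ♗ ♕ ♔ ♗ ♘ ♖


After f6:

♜ ♞ ♝ ♛ ♚ ♝ ♞ ♜
♟ ♟ ♟ ♟ ♟ · ♟ ♟
· · · · · ♟ · ·
· · · · · · · ·
· · · · · · · ·
· · ♘ · · · · ·
♙ ♙ ♙ ♙ ♙ ♙ ♙ ♙
♖ · ♗ ♕ ♔ ♗ ♘ ♖


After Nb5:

♜ ♞ ♝ ♛ ♚ ♝ ♞ ♜
♟ ♟ ♟ ♟ ♟ · ♟ ♟
· · · · · ♟ · ·
· ♘ · · · · · ·
· · · · · · · ·
· · · · · · · ·
♙ ♙ ♙ ♙ ♙ ♙ ♙ ♙
♖ · ♗ ♕ ♔ ♗ ♘ ♖


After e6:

♜ ♞ ♝ ♛ ♚ ♝ ♞ ♜
♟ ♟ ♟ ♟ · · ♟ ♟
· · · · ♟ ♟ · ·
· ♘ · · · · · ·
· · · · · · · ·
· · · · · · · ·
♙ ♙ ♙ ♙ ♙ ♙ ♙ ♙
♖ · ♗ ♕ ♔ ♗ ♘ ♖


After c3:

♜ ♞ ♝ ♛ ♚ ♝ ♞ ♜
♟ ♟ ♟ ♟ · · ♟ ♟
· · · · ♟ ♟ · ·
· ♘ · · · · · ·
· · · · · · · ·
· · ♙ · · · · ·
♙ ♙ · ♙ ♙ ♙ ♙ ♙
♖ · ♗ ♕ ♔ ♗ ♘ ♖


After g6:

♜ ♞ ♝ ♛ ♚ ♝ ♞ ♜
♟ ♟ ♟ ♟ · · · ♟
· · · · ♟ ♟ ♟ ·
· ♘ · · · · · ·
· · · · · · · ·
· · ♙ · · · · ·
♙ ♙ · ♙ ♙ ♙ ♙ ♙
♖ · ♗ ♕ ♔ ♗ ♘ ♖


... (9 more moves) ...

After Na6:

♜ · ♝ · ♚ · ♞ ♜
♟ ♟ ♟ · ♛ · ♝ ♟
♞ · · · ♟ · ♟ ·
· ♘ · ♟ · ♟ · ·
♕ · ♙ · · · · ♘
· · · ♙ · · · ·
♙ ♙ · · ♙ ♙ ♙ ♙
♖ · ♗ · ♔ ♗ · ♖


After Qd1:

♜ · ♝ · ♚ · ♞ ♜
♟ ♟ ♟ · ♛ · ♝ ♟
♞ · · · ♟ · ♟ ·
· ♘ · ♟ · ♟ · ·
· · ♙ · · · · ♘
· · · ♙ · · · ·
♙ ♙ · · ♙ ♙ ♙ ♙
♖ · ♗ ♕ ♔ ♗ · ♖



  a b c d e f g h
  ─────────────────
8│♜ · ♝ · ♚ · ♞ ♜│8
7│♟ ♟ ♟ · ♛ · ♝ ♟│7
6│♞ · · · ♟ · ♟ ·│6
5│· ♘ · ♟ · ♟ · ·│5
4│· · ♙ · · · · ♘│4
3│· · · ♙ · · · ·│3
2│♙ ♙ · · ♙ ♙ ♙ ♙│2
1│♖ · ♗ ♕ ♔ ♗ · ♖│1
  ─────────────────
  a b c d e f g h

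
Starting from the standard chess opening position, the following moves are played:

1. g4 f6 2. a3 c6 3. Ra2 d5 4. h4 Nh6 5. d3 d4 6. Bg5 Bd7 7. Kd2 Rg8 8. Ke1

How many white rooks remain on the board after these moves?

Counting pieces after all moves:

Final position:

  a b c d e f g h
  ─────────────────
8│♜ ♞ · ♛ ♚ ♝ ♜ ·│8
7│♟ ♟ · ♝ ♟ · ♟ ♟│7
6│· · ♟ · · ♟ · ♞│6
5│· · · · · · ♗ ·│5
4│· · · ♟ · · ♙ ♙│4
3│♙ · · ♙ · · · ·│3
2│♖ ♙ ♙ · ♙ ♙ · ·│2
1│· ♘ · ♕ ♔ ♗ ♘ ♖│1
  ─────────────────
  a b c d e f g h


2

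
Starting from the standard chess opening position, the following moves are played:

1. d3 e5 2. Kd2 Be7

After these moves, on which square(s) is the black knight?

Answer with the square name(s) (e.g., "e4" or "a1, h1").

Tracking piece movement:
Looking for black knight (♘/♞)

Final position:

  a b c d e f g h
  ─────────────────
8│♜ ♞ ♝ ♛ ♚ · ♞ ♜│8
7│♟ ♟ ♟ ♟ ♝ ♟ ♟ ♟│7
6│· · · · · · · ·│6
5│· · · · ♟ · · ·│5
4│· · · · · · · ·│4
3│· · · ♙ · · · ·│3
2│♙ ♙ ♙ ♔ ♙ ♙ ♙ ♙│2
1│♖ ♘ ♗ ♕ · ♗ ♘ ♖│1
  ─────────────────
  a b c d e f g h


b8, g8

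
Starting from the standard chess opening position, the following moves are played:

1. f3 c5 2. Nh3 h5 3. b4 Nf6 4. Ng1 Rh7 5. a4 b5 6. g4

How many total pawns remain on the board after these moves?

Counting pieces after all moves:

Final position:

  a b c d e f g h
  ─────────────────
8│♜ ♞ ♝ ♛ ♚ ♝ · ·│8
7│♟ · · ♟ ♟ ♟ ♟ ♜│7
6│· · · · · ♞ · ·│6
5│· ♟ ♟ · · · · ♟│5
4│♙ ♙ · · · · ♙ ·│4
3│· · · · · ♙ · ·│3
2│· · ♙ ♙ ♙ · · ♙│2
1│♖ ♘ ♗ ♕ ♔ ♗ ♘ ♖│1
  ─────────────────
  a b c d e f g h


16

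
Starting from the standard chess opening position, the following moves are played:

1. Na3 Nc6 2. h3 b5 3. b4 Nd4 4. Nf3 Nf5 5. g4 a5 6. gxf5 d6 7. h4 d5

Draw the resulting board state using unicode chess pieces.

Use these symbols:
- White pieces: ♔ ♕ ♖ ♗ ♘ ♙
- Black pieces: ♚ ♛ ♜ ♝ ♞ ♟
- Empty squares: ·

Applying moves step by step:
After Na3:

♜ ♞ ♝ ♛ ♚ ♝ ♞ ♜
♟ ♟ ♟ ♟ ♟ ♟ ♟ ♟
· · · · · · · ·
· · · · · · · ·
· · · · · · · ·
♘ · · · · · · ·
♙ ♙ ♙ ♙ ♙ ♙ ♙ ♙
♖ · ♗ ♕ ♔ ♗ ♘ ♖


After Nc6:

♜ · ♝ ♛ ♚ ♝ ♞ ♜
♟ ♟ ♟ ♟ ♟ ♟ ♟ ♟
· · ♞ · · · · ·
· · · · · · · ·
· · · · · · · ·
♘ · · · · · · ·
♙ ♙ ♙ ♙ ♙ ♙ ♙ ♙
♖ · ♗ ♕ ♔ ♗ ♘ ♖


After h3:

♜ · ♝ ♛ ♚ ♝ ♞ ♜
♟ ♟ ♟ ♟ ♟ ♟ ♟ ♟
· · ♞ · · · · ·
· · · · · · · ·
· · · · · · · ·
♘ · · · · · · ♙
♙ ♙ ♙ ♙ ♙ ♙ ♙ ·
♖ · ♗ ♕ ♔ ♗ ♘ ♖


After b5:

♜ · ♝ ♛ ♚ ♝ ♞ ♜
♟ · ♟ ♟ ♟ ♟ ♟ ♟
· · ♞ · · · · ·
· ♟ · · · · · ·
· · · · · · · ·
♘ · · · · · · ♙
♙ ♙ ♙ ♙ ♙ ♙ ♙ ·
♖ · ♗ ♕ ♔ ♗ ♘ ♖


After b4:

♜ · ♝ ♛ ♚ ♝ ♞ ♜
♟ · ♟ ♟ ♟ ♟ ♟ ♟
· · ♞ · · · · ·
· ♟ · · · · · ·
· ♙ · · · · · ·
♘ · · · · · · ♙
♙ · ♙ ♙ ♙ ♙ ♙ ·
♖ · ♗ ♕ ♔ ♗ ♘ ♖


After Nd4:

♜ · ♝ ♛ ♚ ♝ ♞ ♜
♟ · ♟ ♟ ♟ ♟ ♟ ♟
· · · · · · · ·
· ♟ · · · · · ·
· ♙ · ♞ · · · ·
♘ · · · · · · ♙
♙ · ♙ ♙ ♙ ♙ ♙ ·
♖ · ♗ ♕ ♔ ♗ ♘ ♖


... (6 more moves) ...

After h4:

♜ · ♝ ♛ ♚ ♝ ♞ ♜
· · ♟ · ♟ ♟ ♟ ♟
· · · ♟ · · · ·
♟ ♟ · · · ♙ · ·
· ♙ · · · · · ♙
♘ · · · · ♘ · ·
♙ · ♙ ♙ ♙ ♙ · ·
♖ · ♗ ♕ ♔ ♗ · ♖


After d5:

♜ · ♝ ♛ ♚ ♝ ♞ ♜
· · ♟ · ♟ ♟ ♟ ♟
· · · · · · · ·
♟ ♟ · ♟ · ♙ · ·
· ♙ · · · · · ♙
♘ · · · · ♘ · ·
♙ · ♙ ♙ ♙ ♙ · ·
♖ · ♗ ♕ ♔ ♗ · ♖



  a b c d e f g h
  ─────────────────
8│♜ · ♝ ♛ ♚ ♝ ♞ ♜│8
7│· · ♟ · ♟ ♟ ♟ ♟│7
6│· · · · · · · ·│6
5│♟ ♟ · ♟ · ♙ · ·│5
4│· ♙ · · · · · ♙│4
3│♘ · · · · ♘ · ·│3
2│♙ · ♙ ♙ ♙ ♙ · ·│2
1│♖ · ♗ ♕ ♔ ♗ · ♖│1
  ─────────────────
  a b c d e f g h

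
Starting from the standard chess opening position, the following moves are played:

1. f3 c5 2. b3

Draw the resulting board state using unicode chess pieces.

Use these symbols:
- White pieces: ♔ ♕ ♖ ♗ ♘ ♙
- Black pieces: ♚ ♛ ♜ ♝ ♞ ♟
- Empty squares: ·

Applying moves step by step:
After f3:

♜ ♞ ♝ ♛ ♚ ♝ ♞ ♜
♟ ♟ ♟ ♟ ♟ ♟ ♟ ♟
· · · · · · · ·
· · · · · · · ·
· · · · · · · ·
· · · · · ♙ · ·
♙ ♙ ♙ ♙ ♙ · ♙ ♙
♖ ♘ ♗ ♕ ♔ ♗ ♘ ♖


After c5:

♜ ♞ ♝ ♛ ♚ ♝ ♞ ♜
♟ ♟ · ♟ ♟ ♟ ♟ ♟
· · · · · · · ·
· · ♟ · · · · ·
· · · · · · · ·
· · · · · ♙ · ·
♙ ♙ ♙ ♙ ♙ · ♙ ♙
♖ ♘ ♗ ♕ ♔ ♗ ♘ ♖


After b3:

♜ ♞ ♝ ♛ ♚ ♝ ♞ ♜
♟ ♟ · ♟ ♟ ♟ ♟ ♟
· · · · · · · ·
· · ♟ · · · · ·
· · · · · · · ·
· ♙ · · · ♙ · ·
♙ · ♙ ♙ ♙ · ♙ ♙
♖ ♘ ♗ ♕ ♔ ♗ ♘ ♖



  a b c d e f g h
  ─────────────────
8│♜ ♞ ♝ ♛ ♚ ♝ ♞ ♜│8
7│♟ ♟ · ♟ ♟ ♟ ♟ ♟│7
6│· · · · · · · ·│6
5│· · ♟ · · · · ·│5
4│· · · · · · · ·│4
3│· ♙ · · · ♙ · ·│3
2│♙ · ♙ ♙ ♙ · ♙ ♙│2
1│♖ ♘ ♗ ♕ ♔ ♗ ♘ ♖│1
  ─────────────────
  a b c d e f g h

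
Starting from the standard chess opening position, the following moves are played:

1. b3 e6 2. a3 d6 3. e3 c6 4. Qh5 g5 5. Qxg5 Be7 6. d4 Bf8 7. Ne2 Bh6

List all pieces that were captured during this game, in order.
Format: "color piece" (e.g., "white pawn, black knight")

Tracking captures:
  Qxg5: captured black pawn

black pawn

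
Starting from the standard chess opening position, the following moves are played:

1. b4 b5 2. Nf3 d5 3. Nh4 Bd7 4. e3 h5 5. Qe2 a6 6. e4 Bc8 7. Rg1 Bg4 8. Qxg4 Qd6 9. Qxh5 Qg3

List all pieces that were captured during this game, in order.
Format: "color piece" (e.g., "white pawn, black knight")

Tracking captures:
  Qxg4: captured black bishop
  Qxh5: captured black pawn

black bishop, black pawn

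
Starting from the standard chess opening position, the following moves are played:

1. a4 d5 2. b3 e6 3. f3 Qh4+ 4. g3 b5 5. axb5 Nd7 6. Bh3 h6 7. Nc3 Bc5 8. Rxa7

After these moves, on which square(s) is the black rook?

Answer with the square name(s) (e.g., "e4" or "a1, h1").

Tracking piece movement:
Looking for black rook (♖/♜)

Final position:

  a b c d e f g h
  ─────────────────
8│♜ · ♝ · ♚ · ♞ ♜│8
7│♖ · ♟ ♞ · ♟ ♟ ·│7
6│· · · · ♟ · · ♟│6
5│· ♙ ♝ ♟ · · · ·│5
4│· · · · · · · ♛│4
3│· ♙ ♘ · · ♙ ♙ ♗│3
2│· · ♙ ♙ ♙ · · ♙│2
1│· · ♗ ♕ ♔ · ♘ ♖│1
  ─────────────────
  a b c d e f g h


a8, h8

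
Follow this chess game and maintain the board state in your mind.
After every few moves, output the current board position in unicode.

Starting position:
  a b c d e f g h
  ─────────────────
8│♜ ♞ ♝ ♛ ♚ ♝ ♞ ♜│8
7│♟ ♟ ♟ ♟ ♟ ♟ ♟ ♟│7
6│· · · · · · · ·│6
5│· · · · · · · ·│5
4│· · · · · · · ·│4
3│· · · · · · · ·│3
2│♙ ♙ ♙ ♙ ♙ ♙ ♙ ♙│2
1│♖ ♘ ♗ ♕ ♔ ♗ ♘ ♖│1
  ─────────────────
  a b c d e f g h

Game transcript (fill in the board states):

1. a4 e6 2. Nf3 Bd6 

  a b c d e f g h
  ─────────────────
8│♜ ♞ ♝ ♛ ♚ · ♞ ♜│8
7│♟ ♟ ♟ ♟ · ♟ ♟ ♟│7
6│· · · ♝ ♟ · · ·│6
5│· · · · · · · ·│5
4│♙ · · · · · · ·│4
3│· · · · · ♘ · ·│3
2│· ♙ ♙ ♙ ♙ ♙ ♙ ♙│2
1│♖ ♘ ♗ ♕ ♔ ♗ · ♖│1
  ─────────────────
  a b c d e f g h

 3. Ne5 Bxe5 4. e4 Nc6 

  a b c d e f g h
  ─────────────────
8│♜ · ♝ ♛ ♚ · ♞ ♜│8
7│♟ ♟ ♟ ♟ · ♟ ♟ ♟│7
6│· · ♞ · ♟ · · ·│6
5│· · · · ♝ · · ·│5
4│♙ · · · ♙ · · ·│4
3│· · · · · · · ·│3
2│· ♙ ♙ ♙ · ♙ ♙ ♙│2
1│♖ ♘ ♗ ♕ ♔ ♗ · ♖│1
  ─────────────────
  a b c d e f g h

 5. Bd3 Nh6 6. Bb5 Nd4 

  a b c d e f g h
  ─────────────────
8│♜ · ♝ ♛ ♚ · · ♜│8
7│♟ ♟ ♟ ♟ · ♟ ♟ ♟│7
6│· · · · ♟ · · ♞│6
5│· ♗ · · ♝ · · ·│5
4│♙ · · ♞ ♙ · · ·│4
3│· · · · · · · ·│3
2│· ♙ ♙ ♙ · ♙ ♙ ♙│2
1│♖ ♘ ♗ ♕ ♔ · · ♖│1
  ─────────────────
  a b c d e f g h

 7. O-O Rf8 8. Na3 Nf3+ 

  a b c d e f g h
  ─────────────────
8│♜ · ♝ ♛ ♚ ♜ · ·│8
7│♟ ♟ ♟ ♟ · ♟ ♟ ♟│7
6│· · · · ♟ · · ♞│6
5│· ♗ · · ♝ · · ·│5
4│♙ · · · ♙ · · ·│4
3│♘ · · · · ♞ · ·│3
2│· ♙ ♙ ♙ · ♙ ♙ ♙│2
1│♖ · ♗ ♕ · ♖ ♔ ·│1
  ─────────────────
  a b c d e f g h

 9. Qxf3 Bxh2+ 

  a b c d e f g h
  ─────────────────
8│♜ · ♝ ♛ ♚ ♜ · ·│8
7│♟ ♟ ♟ ♟ · ♟ ♟ ♟│7
6│· · · · ♟ · · ♞│6
5│· ♗ · · · · · ·│5
4│♙ · · · ♙ · · ·│4
3│♘ · · · · ♕ · ·│3
2│· ♙ ♙ ♙ · ♙ ♙ ♝│2
1│♖ · ♗ · · ♖ ♔ ·│1
  ─────────────────
  a b c d e f g h


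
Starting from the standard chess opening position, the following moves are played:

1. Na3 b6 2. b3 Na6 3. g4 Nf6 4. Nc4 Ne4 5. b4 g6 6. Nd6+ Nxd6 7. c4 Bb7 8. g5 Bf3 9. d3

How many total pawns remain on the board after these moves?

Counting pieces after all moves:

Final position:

  a b c d e f g h
  ─────────────────
8│♜ · · ♛ ♚ ♝ · ♜│8
7│♟ · ♟ ♟ ♟ ♟ · ♟│7
6│♞ ♟ · ♞ · · ♟ ·│6
5│· · · · · · ♙ ·│5
4│· ♙ ♙ · · · · ·│4
3│· · · ♙ · ♝ · ·│3
2│♙ · · · ♙ ♙ · ♙│2
1│♖ · ♗ ♕ ♔ ♗ ♘ ♖│1
  ─────────────────
  a b c d e f g h


16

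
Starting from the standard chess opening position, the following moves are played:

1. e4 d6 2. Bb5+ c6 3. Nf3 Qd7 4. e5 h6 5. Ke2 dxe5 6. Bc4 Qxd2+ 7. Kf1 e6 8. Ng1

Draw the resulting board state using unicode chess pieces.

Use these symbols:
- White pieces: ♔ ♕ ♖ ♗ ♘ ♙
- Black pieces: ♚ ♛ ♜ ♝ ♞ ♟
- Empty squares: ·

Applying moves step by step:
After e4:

♜ ♞ ♝ ♛ ♚ ♝ ♞ ♜
♟ ♟ ♟ ♟ ♟ ♟ ♟ ♟
· · · · · · · ·
· · · · · · · ·
· · · · ♙ · · ·
· · · · · · · ·
♙ ♙ ♙ ♙ · ♙ ♙ ♙
♖ ♘ ♗ ♕ ♔ ♗ ♘ ♖


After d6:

♜ ♞ ♝ ♛ ♚ ♝ ♞ ♜
♟ ♟ ♟ · ♟ ♟ ♟ ♟
· · · ♟ · · · ·
· · · · · · · ·
· · · · ♙ · · ·
· · · · · · · ·
♙ ♙ ♙ ♙ · ♙ ♙ ♙
♖ ♘ ♗ ♕ ♔ ♗ ♘ ♖


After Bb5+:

♜ ♞ ♝ ♛ ♚ ♝ ♞ ♜
♟ ♟ ♟ · ♟ ♟ ♟ ♟
· · · ♟ · · · ·
· ♗ · · · · · ·
· · · · ♙ · · ·
· · · · · · · ·
♙ ♙ ♙ ♙ · ♙ ♙ ♙
♖ ♘ ♗ ♕ ♔ · ♘ ♖


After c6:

♜ ♞ ♝ ♛ ♚ ♝ ♞ ♜
♟ ♟ · · ♟ ♟ ♟ ♟
· · ♟ ♟ · · · ·
· ♗ · · · · · ·
· · · · ♙ · · ·
· · · · · · · ·
♙ ♙ ♙ ♙ · ♙ ♙ ♙
♖ ♘ ♗ ♕ ♔ · ♘ ♖


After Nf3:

♜ ♞ ♝ ♛ ♚ ♝ ♞ ♜
♟ ♟ · · ♟ ♟ ♟ ♟
· · ♟ ♟ · · · ·
· ♗ · · · · · ·
· · · · ♙ · · ·
· · · · · ♘ · ·
♙ ♙ ♙ ♙ · ♙ ♙ ♙
♖ ♘ ♗ ♕ ♔ · · ♖


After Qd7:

♜ ♞ ♝ · ♚ ♝ ♞ ♜
♟ ♟ · ♛ ♟ ♟ ♟ ♟
· · ♟ ♟ · · · ·
· ♗ · · · · · ·
· · · · ♙ · · ·
· · · · · ♘ · ·
♙ ♙ ♙ ♙ · ♙ ♙ ♙
♖ ♘ ♗ ♕ ♔ · · ♖


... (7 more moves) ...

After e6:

♜ ♞ ♝ · ♚ ♝ ♞ ♜
♟ ♟ · · · ♟ ♟ ·
· · ♟ · ♟ · · ♟
· · · · ♟ · · ·
· · ♗ · · · · ·
· · · · · ♘ · ·
♙ ♙ ♙ ♛ · ♙ ♙ ♙
♖ ♘ ♗ ♕ · ♔ · ♖


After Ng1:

♜ ♞ ♝ · ♚ ♝ ♞ ♜
♟ ♟ · · · ♟ ♟ ·
· · ♟ · ♟ · · ♟
· · · · ♟ · · ·
· · ♗ · · · · ·
· · · · · · · ·
♙ ♙ ♙ ♛ · ♙ ♙ ♙
♖ ♘ ♗ ♕ · ♔ ♘ ♖



  a b c d e f g h
  ─────────────────
8│♜ ♞ ♝ · ♚ ♝ ♞ ♜│8
7│♟ ♟ · · · ♟ ♟ ·│7
6│· · ♟ · ♟ · · ♟│6
5│· · · · ♟ · · ·│5
4│· · ♗ · · · · ·│4
3│· · · · · · · ·│3
2│♙ ♙ ♙ ♛ · ♙ ♙ ♙│2
1│♖ ♘ ♗ ♕ · ♔ ♘ ♖│1
  ─────────────────
  a b c d e f g h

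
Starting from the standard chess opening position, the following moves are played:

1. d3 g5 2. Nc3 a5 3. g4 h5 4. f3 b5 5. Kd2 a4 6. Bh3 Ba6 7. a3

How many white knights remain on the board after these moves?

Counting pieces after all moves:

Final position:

  a b c d e f g h
  ─────────────────
8│♜ ♞ · ♛ ♚ ♝ ♞ ♜│8
7│· · ♟ ♟ ♟ ♟ · ·│7
6│♝ · · · · · · ·│6
5│· ♟ · · · · ♟ ♟│5
4│♟ · · · · · ♙ ·│4
3│♙ · ♘ ♙ · ♙ · ♗│3
2│· ♙ ♙ ♔ ♙ · · ♙│2
1│♖ · ♗ ♕ · · ♘ ♖│1
  ─────────────────
  a b c d e f g h


2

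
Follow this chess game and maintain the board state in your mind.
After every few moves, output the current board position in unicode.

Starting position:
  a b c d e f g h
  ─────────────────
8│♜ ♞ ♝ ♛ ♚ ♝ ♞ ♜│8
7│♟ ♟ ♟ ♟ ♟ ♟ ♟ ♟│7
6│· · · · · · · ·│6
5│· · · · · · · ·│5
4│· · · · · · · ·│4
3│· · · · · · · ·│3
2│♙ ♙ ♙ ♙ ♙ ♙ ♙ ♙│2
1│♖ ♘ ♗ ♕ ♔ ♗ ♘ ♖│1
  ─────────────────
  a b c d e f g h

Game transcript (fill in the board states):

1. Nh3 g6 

  a b c d e f g h
  ─────────────────
8│♜ ♞ ♝ ♛ ♚ ♝ ♞ ♜│8
7│♟ ♟ ♟ ♟ ♟ ♟ · ♟│7
6│· · · · · · ♟ ·│6
5│· · · · · · · ·│5
4│· · · · · · · ·│4
3│· · · · · · · ♘│3
2│♙ ♙ ♙ ♙ ♙ ♙ ♙ ♙│2
1│♖ ♘ ♗ ♕ ♔ ♗ · ♖│1
  ─────────────────
  a b c d e f g h

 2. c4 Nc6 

  a b c d e f g h
  ─────────────────
8│♜ · ♝ ♛ ♚ ♝ ♞ ♜│8
7│♟ ♟ ♟ ♟ ♟ ♟ · ♟│7
6│· · ♞ · · · ♟ ·│6
5│· · · · · · · ·│5
4│· · ♙ · · · · ·│4
3│· · · · · · · ♘│3
2│♙ ♙ · ♙ ♙ ♙ ♙ ♙│2
1│♖ ♘ ♗ ♕ ♔ ♗ · ♖│1
  ─────────────────
  a b c d e f g h

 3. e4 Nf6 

  a b c d e f g h
  ─────────────────
8│♜ · ♝ ♛ ♚ ♝ · ♜│8
7│♟ ♟ ♟ ♟ ♟ ♟ · ♟│7
6│· · ♞ · · ♞ ♟ ·│6
5│· · · · · · · ·│5
4│· · ♙ · ♙ · · ·│4
3│· · · · · · · ♘│3
2│♙ ♙ · ♙ · ♙ ♙ ♙│2
1│♖ ♘ ♗ ♕ ♔ ♗ · ♖│1
  ─────────────────
  a b c d e f g h



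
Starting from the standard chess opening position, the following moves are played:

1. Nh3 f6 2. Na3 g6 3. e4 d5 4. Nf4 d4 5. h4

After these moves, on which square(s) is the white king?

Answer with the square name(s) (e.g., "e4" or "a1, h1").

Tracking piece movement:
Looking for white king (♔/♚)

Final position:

  a b c d e f g h
  ─────────────────
8│♜ ♞ ♝ ♛ ♚ ♝ ♞ ♜│8
7│♟ ♟ ♟ · ♟ · · ♟│7
6│· · · · · ♟ ♟ ·│6
5│· · · · · · · ·│5
4│· · · ♟ ♙ ♘ · ♙│4
3│♘ · · · · · · ·│3
2│♙ ♙ ♙ ♙ · ♙ ♙ ·│2
1│♖ · ♗ ♕ ♔ ♗ · ♖│1
  ─────────────────
  a b c d e f g h


e1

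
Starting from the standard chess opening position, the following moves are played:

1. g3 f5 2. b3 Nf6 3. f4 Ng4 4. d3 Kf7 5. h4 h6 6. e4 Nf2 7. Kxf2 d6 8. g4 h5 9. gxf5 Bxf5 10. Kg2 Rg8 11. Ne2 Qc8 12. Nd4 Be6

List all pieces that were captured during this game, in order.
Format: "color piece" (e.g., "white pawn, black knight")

Tracking captures:
  Kxf2: captured black knight
  gxf5: captured black pawn
  Bxf5: captured white pawn

black knight, black pawn, white pawn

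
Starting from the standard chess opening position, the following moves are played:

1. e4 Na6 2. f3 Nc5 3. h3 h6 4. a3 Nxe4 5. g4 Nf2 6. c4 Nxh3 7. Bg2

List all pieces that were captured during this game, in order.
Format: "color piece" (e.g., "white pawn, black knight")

Tracking captures:
  Nxe4: captured white pawn
  Nxh3: captured white pawn

white pawn, white pawn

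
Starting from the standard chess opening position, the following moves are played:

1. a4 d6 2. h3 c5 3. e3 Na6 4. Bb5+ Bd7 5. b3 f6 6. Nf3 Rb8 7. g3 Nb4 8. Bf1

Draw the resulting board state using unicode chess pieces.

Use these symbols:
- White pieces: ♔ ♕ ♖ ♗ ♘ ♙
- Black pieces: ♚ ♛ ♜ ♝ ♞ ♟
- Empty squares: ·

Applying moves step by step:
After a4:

♜ ♞ ♝ ♛ ♚ ♝ ♞ ♜
♟ ♟ ♟ ♟ ♟ ♟ ♟ ♟
· · · · · · · ·
· · · · · · · ·
♙ · · · · · · ·
· · · · · · · ·
· ♙ ♙ ♙ ♙ ♙ ♙ ♙
♖ ♘ ♗ ♕ ♔ ♗ ♘ ♖


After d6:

♜ ♞ ♝ ♛ ♚ ♝ ♞ ♜
♟ ♟ ♟ · ♟ ♟ ♟ ♟
· · · ♟ · · · ·
· · · · · · · ·
♙ · · · · · · ·
· · · · · · · ·
· ♙ ♙ ♙ ♙ ♙ ♙ ♙
♖ ♘ ♗ ♕ ♔ ♗ ♘ ♖


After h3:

♜ ♞ ♝ ♛ ♚ ♝ ♞ ♜
♟ ♟ ♟ · ♟ ♟ ♟ ♟
· · · ♟ · · · ·
· · · · · · · ·
♙ · · · · · · ·
· · · · · · · ♙
· ♙ ♙ ♙ ♙ ♙ ♙ ·
♖ ♘ ♗ ♕ ♔ ♗ ♘ ♖


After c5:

♜ ♞ ♝ ♛ ♚ ♝ ♞ ♜
♟ ♟ · · ♟ ♟ ♟ ♟
· · · ♟ · · · ·
· · ♟ · · · · ·
♙ · · · · · · ·
· · · · · · · ♙
· ♙ ♙ ♙ ♙ ♙ ♙ ·
♖ ♘ ♗ ♕ ♔ ♗ ♘ ♖


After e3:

♜ ♞ ♝ ♛ ♚ ♝ ♞ ♜
♟ ♟ · · ♟ ♟ ♟ ♟
· · · ♟ · · · ·
· · ♟ · · · · ·
♙ · · · · · · ·
· · · · ♙ · · ♙
· ♙ ♙ ♙ · ♙ ♙ ·
♖ ♘ ♗ ♕ ♔ ♗ ♘ ♖


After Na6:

♜ · ♝ ♛ ♚ ♝ ♞ ♜
♟ ♟ · · ♟ ♟ ♟ ♟
♞ · · ♟ · · · ·
· · ♟ · · · · ·
♙ · · · · · · ·
· · · · ♙ · · ♙
· ♙ ♙ ♙ · ♙ ♙ ·
♖ ♘ ♗ ♕ ♔ ♗ ♘ ♖


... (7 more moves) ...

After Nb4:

· ♜ · ♛ ♚ ♝ ♞ ♜
♟ ♟ · ♝ ♟ · ♟ ♟
· · · ♟ · ♟ · ·
· ♗ ♟ · · · · ·
♙ ♞ · · · · · ·
· ♙ · · ♙ ♘ ♙ ♙
· · ♙ ♙ · ♙ · ·
♖ ♘ ♗ ♕ ♔ · · ♖


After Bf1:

· ♜ · ♛ ♚ ♝ ♞ ♜
♟ ♟ · ♝ ♟ · ♟ ♟
· · · ♟ · ♟ · ·
· · ♟ · · · · ·
♙ ♞ · · · · · ·
· ♙ · · ♙ ♘ ♙ ♙
· · ♙ ♙ · ♙ · ·
♖ ♘ ♗ ♕ ♔ ♗ · ♖



  a b c d e f g h
  ─────────────────
8│· ♜ · ♛ ♚ ♝ ♞ ♜│8
7│♟ ♟ · ♝ ♟ · ♟ ♟│7
6│· · · ♟ · ♟ · ·│6
5│· · ♟ · · · · ·│5
4│♙ ♞ · · · · · ·│4
3│· ♙ · · ♙ ♘ ♙ ♙│3
2│· · ♙ ♙ · ♙ · ·│2
1│♖ ♘ ♗ ♕ ♔ ♗ · ♖│1
  ─────────────────
  a b c d e f g h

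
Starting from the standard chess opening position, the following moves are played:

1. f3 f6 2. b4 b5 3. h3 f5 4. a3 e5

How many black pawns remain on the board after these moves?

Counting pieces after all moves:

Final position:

  a b c d e f g h
  ─────────────────
8│♜ ♞ ♝ ♛ ♚ ♝ ♞ ♜│8
7│♟ · ♟ ♟ · · ♟ ♟│7
6│· · · · · · · ·│6
5│· ♟ · · ♟ ♟ · ·│5
4│· ♙ · · · · · ·│4
3│♙ · · · · ♙ · ♙│3
2│· · ♙ ♙ ♙ · ♙ ·│2
1│♖ ♘ ♗ ♕ ♔ ♗ ♘ ♖│1
  ─────────────────
  a b c d e f g h


8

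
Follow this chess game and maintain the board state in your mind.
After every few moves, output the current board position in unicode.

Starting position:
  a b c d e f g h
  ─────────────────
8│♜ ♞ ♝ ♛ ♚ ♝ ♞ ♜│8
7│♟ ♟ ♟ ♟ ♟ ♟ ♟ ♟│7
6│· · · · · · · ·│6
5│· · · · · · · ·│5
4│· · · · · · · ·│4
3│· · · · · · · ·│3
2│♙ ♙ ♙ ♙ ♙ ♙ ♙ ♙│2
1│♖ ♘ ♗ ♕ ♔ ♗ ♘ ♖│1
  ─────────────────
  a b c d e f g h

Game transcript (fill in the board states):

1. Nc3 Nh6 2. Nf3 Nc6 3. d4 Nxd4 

  a b c d e f g h
  ─────────────────
8│♜ · ♝ ♛ ♚ ♝ · ♜│8
7│♟ ♟ ♟ ♟ ♟ ♟ ♟ ♟│7
6│· · · · · · · ♞│6
5│· · · · · · · ·│5
4│· · · ♞ · · · ·│4
3│· · ♘ · · ♘ · ·│3
2│♙ ♙ ♙ · ♙ ♙ ♙ ♙│2
1│♖ · ♗ ♕ ♔ ♗ · ♖│1
  ─────────────────
  a b c d e f g h

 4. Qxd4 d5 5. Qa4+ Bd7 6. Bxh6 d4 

  a b c d e f g h
  ─────────────────
8│♜ · · ♛ ♚ ♝ · ♜│8
7│♟ ♟ ♟ ♝ ♟ ♟ ♟ ♟│7
6│· · · · · · · ♗│6
5│· · · · · · · ·│5
4│♕ · · ♟ · · · ·│4
3│· · ♘ · · ♘ · ·│3
2│♙ ♙ ♙ · ♙ ♙ ♙ ♙│2
1│♖ · · · ♔ ♗ · ♖│1
  ─────────────────
  a b c d e f g h

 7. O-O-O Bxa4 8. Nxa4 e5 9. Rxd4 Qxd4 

  a b c d e f g h
  ─────────────────
8│♜ · · · ♚ ♝ · ♜│8
7│♟ ♟ ♟ · · ♟ ♟ ♟│7
6│· · · · · · · ♗│6
5│· · · · ♟ · · ·│5
4│♘ · · ♛ · · · ·│4
3│· · · · · ♘ · ·│3
2│♙ ♙ ♙ · ♙ ♙ ♙ ♙│2
1│· · ♔ · · ♗ · ♖│1
  ─────────────────
  a b c d e f g h

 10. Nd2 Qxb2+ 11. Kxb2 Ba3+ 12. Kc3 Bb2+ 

  a b c d e f g h
  ─────────────────
8│♜ · · · ♚ · · ♜│8
7│♟ ♟ ♟ · · ♟ ♟ ♟│7
6│· · · · · · · ♗│6
5│· · · · ♟ · · ·│5
4│♘ · · · · · · ·│4
3│· · ♔ · · · · ·│3
2│♙ ♝ ♙ ♘ ♙ ♙ ♙ ♙│2
1│· · · · · ♗ · ♖│1
  ─────────────────
  a b c d e f g h

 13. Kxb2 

  a b c d e f g h
  ─────────────────
8│♜ · · · ♚ · · ♜│8
7│♟ ♟ ♟ · · ♟ ♟ ♟│7
6│· · · · · · · ♗│6
5│· · · · ♟ · · ·│5
4│♘ · · · · · · ·│4
3│· · · · · · · ·│3
2│♙ ♔ ♙ ♘ ♙ ♙ ♙ ♙│2
1│· · · · · ♗ · ♖│1
  ─────────────────
  a b c d e f g h


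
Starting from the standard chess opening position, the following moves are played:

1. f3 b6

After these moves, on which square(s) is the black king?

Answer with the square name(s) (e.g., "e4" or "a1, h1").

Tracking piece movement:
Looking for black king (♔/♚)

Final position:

  a b c d e f g h
  ─────────────────
8│♜ ♞ ♝ ♛ ♚ ♝ ♞ ♜│8
7│♟ · ♟ ♟ ♟ ♟ ♟ ♟│7
6│· ♟ · · · · · ·│6
5│· · · · · · · ·│5
4│· · · · · · · ·│4
3│· · · · · ♙ · ·│3
2│♙ ♙ ♙ ♙ ♙ · ♙ ♙│2
1│♖ ♘ ♗ ♕ ♔ ♗ ♘ ♖│1
  ─────────────────
  a b c d e f g h


e8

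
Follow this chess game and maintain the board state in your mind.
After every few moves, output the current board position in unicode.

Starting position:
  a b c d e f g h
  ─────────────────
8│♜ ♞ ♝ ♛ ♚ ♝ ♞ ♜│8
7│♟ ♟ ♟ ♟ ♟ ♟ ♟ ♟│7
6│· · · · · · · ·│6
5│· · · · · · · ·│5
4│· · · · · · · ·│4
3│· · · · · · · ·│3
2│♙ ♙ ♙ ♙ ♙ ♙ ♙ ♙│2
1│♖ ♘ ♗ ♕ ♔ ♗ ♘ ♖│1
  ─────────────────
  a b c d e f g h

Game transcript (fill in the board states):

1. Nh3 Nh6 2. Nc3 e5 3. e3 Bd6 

  a b c d e f g h
  ─────────────────
8│♜ ♞ ♝ ♛ ♚ · · ♜│8
7│♟ ♟ ♟ ♟ · ♟ ♟ ♟│7
6│· · · ♝ · · · ♞│6
5│· · · · ♟ · · ·│5
4│· · · · · · · ·│4
3│· · ♘ · ♙ · · ♘│3
2│♙ ♙ ♙ ♙ · ♙ ♙ ♙│2
1│♖ · ♗ ♕ ♔ ♗ · ♖│1
  ─────────────────
  a b c d e f g h

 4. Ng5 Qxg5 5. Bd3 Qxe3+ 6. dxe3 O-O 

  a b c d e f g h
  ─────────────────
8│♜ ♞ ♝ · · ♜ ♚ ·│8
7│♟ ♟ ♟ ♟ · ♟ ♟ ♟│7
6│· · · ♝ · · · ♞│6
5│· · · · ♟ · · ·│5
4│· · · · · · · ·│4
3│· · ♘ ♗ ♙ · · ·│3
2│♙ ♙ ♙ · · ♙ ♙ ♙│2
1│♖ · ♗ ♕ ♔ · · ♖│1
  ─────────────────
  a b c d e f g h

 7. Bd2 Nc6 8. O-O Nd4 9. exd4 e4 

  a b c d e f g h
  ─────────────────
8│♜ · ♝ · · ♜ ♚ ·│8
7│♟ ♟ ♟ ♟ · ♟ ♟ ♟│7
6│· · · ♝ · · · ♞│6
5│· · · · · · · ·│5
4│· · · ♙ ♟ · · ·│4
3│· · ♘ ♗ · · · ·│3
2│♙ ♙ ♙ ♗ · ♙ ♙ ♙│2
1│♖ · · ♕ · ♖ ♔ ·│1
  ─────────────────
  a b c d e f g h

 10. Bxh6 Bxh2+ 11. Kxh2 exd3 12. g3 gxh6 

  a b c d e f g h
  ─────────────────
8│♜ · ♝ · · ♜ ♚ ·│8
7│♟ ♟ ♟ ♟ · ♟ · ♟│7
6│· · · · · · · ♟│6
5│· · · · · · · ·│5
4│· · · ♙ · · · ·│4
3│· · ♘ ♟ · · ♙ ·│3
2│♙ ♙ ♙ · · ♙ · ♔│2
1│♖ · · ♕ · ♖ · ·│1
  ─────────────────
  a b c d e f g h

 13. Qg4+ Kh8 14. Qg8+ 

  a b c d e f g h
  ─────────────────
8│♜ · ♝ · · ♜ ♕ ♚│8
7│♟ ♟ ♟ ♟ · ♟ · ♟│7
6│· · · · · · · ♟│6
5│· · · · · · · ·│5
4│· · · ♙ · · · ·│4
3│· · ♘ ♟ · · ♙ ·│3
2│♙ ♙ ♙ · · ♙ · ♔│2
1│♖ · · · · ♖ · ·│1
  ─────────────────
  a b c d e f g h


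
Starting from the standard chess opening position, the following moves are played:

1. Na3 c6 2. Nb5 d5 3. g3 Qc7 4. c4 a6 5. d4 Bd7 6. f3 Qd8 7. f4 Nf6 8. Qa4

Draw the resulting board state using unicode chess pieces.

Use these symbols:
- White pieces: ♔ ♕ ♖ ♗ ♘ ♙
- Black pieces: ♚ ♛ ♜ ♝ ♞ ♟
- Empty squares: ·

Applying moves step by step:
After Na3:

♜ ♞ ♝ ♛ ♚ ♝ ♞ ♜
♟ ♟ ♟ ♟ ♟ ♟ ♟ ♟
· · · · · · · ·
· · · · · · · ·
· · · · · · · ·
♘ · · · · · · ·
♙ ♙ ♙ ♙ ♙ ♙ ♙ ♙
♖ · ♗ ♕ ♔ ♗ ♘ ♖


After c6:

♜ ♞ ♝ ♛ ♚ ♝ ♞ ♜
♟ ♟ · ♟ ♟ ♟ ♟ ♟
· · ♟ · · · · ·
· · · · · · · ·
· · · · · · · ·
♘ · · · · · · ·
♙ ♙ ♙ ♙ ♙ ♙ ♙ ♙
♖ · ♗ ♕ ♔ ♗ ♘ ♖


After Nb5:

♜ ♞ ♝ ♛ ♚ ♝ ♞ ♜
♟ ♟ · ♟ ♟ ♟ ♟ ♟
· · ♟ · · · · ·
· ♘ · · · · · ·
· · · · · · · ·
· · · · · · · ·
♙ ♙ ♙ ♙ ♙ ♙ ♙ ♙
♖ · ♗ ♕ ♔ ♗ ♘ ♖


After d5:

♜ ♞ ♝ ♛ ♚ ♝ ♞ ♜
♟ ♟ · · ♟ ♟ ♟ ♟
· · ♟ · · · · ·
· ♘ · ♟ · · · ·
· · · · · · · ·
· · · · · · · ·
♙ ♙ ♙ ♙ ♙ ♙ ♙ ♙
♖ · ♗ ♕ ♔ ♗ ♘ ♖


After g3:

♜ ♞ ♝ ♛ ♚ ♝ ♞ ♜
♟ ♟ · · ♟ ♟ ♟ ♟
· · ♟ · · · · ·
· ♘ · ♟ · · · ·
· · · · · · · ·
· · · · · · ♙ ·
♙ ♙ ♙ ♙ ♙ ♙ · ♙
♖ · ♗ ♕ ♔ ♗ ♘ ♖


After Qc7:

♜ ♞ ♝ · ♚ ♝ ♞ ♜
♟ ♟ ♛ · ♟ ♟ ♟ ♟
· · ♟ · · · · ·
· ♘ · ♟ · · · ·
· · · · · · · ·
· · · · · · ♙ ·
♙ ♙ ♙ ♙ ♙ ♙ · ♙
♖ · ♗ ♕ ♔ ♗ ♘ ♖


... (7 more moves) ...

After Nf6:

♜ ♞ · ♛ ♚ ♝ · ♜
· ♟ · ♝ ♟ ♟ ♟ ♟
♟ · ♟ · · ♞ · ·
· ♘ · ♟ · · · ·
· · ♙ ♙ · ♙ · ·
· · · · · · ♙ ·
♙ ♙ · · ♙ · · ♙
♖ · ♗ ♕ ♔ ♗ ♘ ♖


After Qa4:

♜ ♞ · ♛ ♚ ♝ · ♜
· ♟ · ♝ ♟ ♟ ♟ ♟
♟ · ♟ · · ♞ · ·
· ♘ · ♟ · · · ·
♕ · ♙ ♙ · ♙ · ·
· · · · · · ♙ ·
♙ ♙ · · ♙ · · ♙
♖ · ♗ · ♔ ♗ ♘ ♖



  a b c d e f g h
  ─────────────────
8│♜ ♞ · ♛ ♚ ♝ · ♜│8
7│· ♟ · ♝ ♟ ♟ ♟ ♟│7
6│♟ · ♟ · · ♞ · ·│6
5│· ♘ · ♟ · · · ·│5
4│♕ · ♙ ♙ · ♙ · ·│4
3│· · · · · · ♙ ·│3
2│♙ ♙ · · ♙ · · ♙│2
1│♖ · ♗ · ♔ ♗ ♘ ♖│1
  ─────────────────
  a b c d e f g h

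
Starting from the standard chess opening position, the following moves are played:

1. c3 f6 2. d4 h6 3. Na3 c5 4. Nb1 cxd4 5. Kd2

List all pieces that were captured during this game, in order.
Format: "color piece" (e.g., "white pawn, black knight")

Tracking captures:
  cxd4: captured white pawn

white pawn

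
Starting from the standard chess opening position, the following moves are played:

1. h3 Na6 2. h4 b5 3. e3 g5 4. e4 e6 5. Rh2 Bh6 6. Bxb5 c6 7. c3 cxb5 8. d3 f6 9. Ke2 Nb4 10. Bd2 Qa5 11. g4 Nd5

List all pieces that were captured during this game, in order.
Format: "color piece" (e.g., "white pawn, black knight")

Tracking captures:
  Bxb5: captured black pawn
  cxb5: captured white bishop

black pawn, white bishop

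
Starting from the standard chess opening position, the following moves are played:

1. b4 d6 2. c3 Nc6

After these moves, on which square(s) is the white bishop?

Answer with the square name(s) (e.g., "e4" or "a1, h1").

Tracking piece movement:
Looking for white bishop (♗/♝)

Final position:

  a b c d e f g h
  ─────────────────
8│♜ · ♝ ♛ ♚ ♝ ♞ ♜│8
7│♟ ♟ ♟ · ♟ ♟ ♟ ♟│7
6│· · ♞ ♟ · · · ·│6
5│· · · · · · · ·│5
4│· ♙ · · · · · ·│4
3│· · ♙ · · · · ·│3
2│♙ · · ♙ ♙ ♙ ♙ ♙│2
1│♖ ♘ ♗ ♕ ♔ ♗ ♘ ♖│1
  ─────────────────
  a b c d e f g h


c1, f1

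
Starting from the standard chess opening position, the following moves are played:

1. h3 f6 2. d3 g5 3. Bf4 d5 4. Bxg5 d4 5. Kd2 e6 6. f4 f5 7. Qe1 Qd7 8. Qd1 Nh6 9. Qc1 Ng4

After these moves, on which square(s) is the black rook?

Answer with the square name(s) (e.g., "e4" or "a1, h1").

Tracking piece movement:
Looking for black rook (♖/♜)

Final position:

  a b c d e f g h
  ─────────────────
8│♜ ♞ ♝ · ♚ ♝ · ♜│8
7│♟ ♟ ♟ ♛ · · · ♟│7
6│· · · · ♟ · · ·│6
5│· · · · · ♟ ♗ ·│5
4│· · · ♟ · ♙ ♞ ·│4
3│· · · ♙ · · · ♙│3
2│♙ ♙ ♙ ♔ ♙ · ♙ ·│2
1│♖ ♘ ♕ · · ♗ ♘ ♖│1
  ─────────────────
  a b c d e f g h


a8, h8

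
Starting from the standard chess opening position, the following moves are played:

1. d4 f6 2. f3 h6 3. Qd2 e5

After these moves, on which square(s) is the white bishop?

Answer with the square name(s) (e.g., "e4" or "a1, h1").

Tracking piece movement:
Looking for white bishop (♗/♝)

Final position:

  a b c d e f g h
  ─────────────────
8│♜ ♞ ♝ ♛ ♚ ♝ ♞ ♜│8
7│♟ ♟ ♟ ♟ · · ♟ ·│7
6│· · · · · ♟ · ♟│6
5│· · · · ♟ · · ·│5
4│· · · ♙ · · · ·│4
3│· · · · · ♙ · ·│3
2│♙ ♙ ♙ ♕ ♙ · ♙ ♙│2
1│♖ ♘ ♗ · ♔ ♗ ♘ ♖│1
  ─────────────────
  a b c d e f g h


c1, f1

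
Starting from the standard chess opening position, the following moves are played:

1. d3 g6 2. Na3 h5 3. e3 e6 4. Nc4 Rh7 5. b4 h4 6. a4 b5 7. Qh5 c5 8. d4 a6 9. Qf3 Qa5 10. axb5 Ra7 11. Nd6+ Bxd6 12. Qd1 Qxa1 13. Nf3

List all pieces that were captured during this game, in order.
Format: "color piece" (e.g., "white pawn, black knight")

Tracking captures:
  axb5: captured black pawn
  Bxd6: captured white knight
  Qxa1: captured white rook

black pawn, white knight, white rook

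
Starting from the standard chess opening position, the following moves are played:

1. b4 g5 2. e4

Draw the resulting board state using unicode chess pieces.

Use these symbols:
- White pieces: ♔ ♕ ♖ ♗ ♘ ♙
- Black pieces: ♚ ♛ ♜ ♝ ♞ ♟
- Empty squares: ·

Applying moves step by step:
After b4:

♜ ♞ ♝ ♛ ♚ ♝ ♞ ♜
♟ ♟ ♟ ♟ ♟ ♟ ♟ ♟
· · · · · · · ·
· · · · · · · ·
· ♙ · · · · · ·
· · · · · · · ·
♙ · ♙ ♙ ♙ ♙ ♙ ♙
♖ ♘ ♗ ♕ ♔ ♗ ♘ ♖


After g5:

♜ ♞ ♝ ♛ ♚ ♝ ♞ ♜
♟ ♟ ♟ ♟ ♟ ♟ · ♟
· · · · · · · ·
· · · · · · ♟ ·
· ♙ · · · · · ·
· · · · · · · ·
♙ · ♙ ♙ ♙ ♙ ♙ ♙
♖ ♘ ♗ ♕ ♔ ♗ ♘ ♖


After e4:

♜ ♞ ♝ ♛ ♚ ♝ ♞ ♜
♟ ♟ ♟ ♟ ♟ ♟ · ♟
· · · · · · · ·
· · · · · · ♟ ·
· ♙ · · ♙ · · ·
· · · · · · · ·
♙ · ♙ ♙ · ♙ ♙ ♙
♖ ♘ ♗ ♕ ♔ ♗ ♘ ♖



  a b c d e f g h
  ─────────────────
8│♜ ♞ ♝ ♛ ♚ ♝ ♞ ♜│8
7│♟ ♟ ♟ ♟ ♟ ♟ · ♟│7
6│· · · · · · · ·│6
5│· · · · · · ♟ ·│5
4│· ♙ · · ♙ · · ·│4
3│· · · · · · · ·│3
2│♙ · ♙ ♙ · ♙ ♙ ♙│2
1│♖ ♘ ♗ ♕ ♔ ♗ ♘ ♖│1
  ─────────────────
  a b c d e f g h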